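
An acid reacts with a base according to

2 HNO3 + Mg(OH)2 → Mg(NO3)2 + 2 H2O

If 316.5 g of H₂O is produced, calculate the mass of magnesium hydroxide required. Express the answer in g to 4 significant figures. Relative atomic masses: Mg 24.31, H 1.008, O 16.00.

512.3 g

M(H2O) = 2(1.008) + 16.00 = 18.016 g/mol.
M(Mg(OH)2) = 24.31 + 2(16.00) + 2(1.008) = 58.326 g/mol.
n(H2O) = 316.50 g / 18.016 g/mol = 17.568 mol.
From the equation the H2O:Mg(OH)2 mole ratio is 2:1, so n(Mg(OH)2) = 17.568 × 1/2 = 8.7839 mol.
Mass of Mg(OH)2 = 8.7839 mol × 58.326 g/mol = 512.33 g.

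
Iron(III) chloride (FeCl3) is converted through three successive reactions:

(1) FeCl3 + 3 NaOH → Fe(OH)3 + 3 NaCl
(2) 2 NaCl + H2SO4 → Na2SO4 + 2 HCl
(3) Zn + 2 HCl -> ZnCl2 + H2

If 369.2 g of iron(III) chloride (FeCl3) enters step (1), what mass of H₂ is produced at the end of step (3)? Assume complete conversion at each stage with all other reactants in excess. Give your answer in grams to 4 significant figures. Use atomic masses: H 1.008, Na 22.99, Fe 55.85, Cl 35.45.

M(FeCl3) = 55.85 + 3(35.45) = 162.20 g/mol.
M(H2) = 2(1.008) = 2.016 g/mol.
n(FeCl3) = 369.2 / 162.20 = 2.2762 mol.
Reaction (1): FeCl3→NaCl ratio 1:3 ⇒ n(NaCl) = 6.8286 mol.
Reaction (2): NaCl→HCl ratio 2:2 ⇒ n(HCl) = 6.8286 mol.
Reaction (3): HCl→H2 ratio 2:1 ⇒ n(H2) = 3.4143 mol.
Mass of H2 = 3.4143 × 2.016 = 6.8832 g.

6.883 g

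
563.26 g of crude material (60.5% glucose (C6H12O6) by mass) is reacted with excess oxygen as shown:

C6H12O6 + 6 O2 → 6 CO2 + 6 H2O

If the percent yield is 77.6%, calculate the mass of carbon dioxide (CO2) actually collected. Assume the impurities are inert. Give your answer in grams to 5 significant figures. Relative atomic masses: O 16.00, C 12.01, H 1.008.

Pure C6H12O6 available = 563.26 g × 0.605 = 340.772 g.
M(C6H12O6) = 6(12.01) + 12(1.008) + 6(16.00) = 180.156 g/mol.
M(CO2) = 12.01 + 2(16.00) = 44.01 g/mol.
n(C6H12O6) = 340.772 g / 180.156 g/mol = 1.89154 mol.
From the equation the C6H12O6:CO2 mole ratio is 1:6, so n(CO2) = 1.89154 × 6/1 = 11.3492 mol.
Mass of CO2 = 11.3492 mol × 44.01 g/mol = 499.480 g.
Actual mass collected = 499.480 g × 0.776 = 387.597 g.

387.60 g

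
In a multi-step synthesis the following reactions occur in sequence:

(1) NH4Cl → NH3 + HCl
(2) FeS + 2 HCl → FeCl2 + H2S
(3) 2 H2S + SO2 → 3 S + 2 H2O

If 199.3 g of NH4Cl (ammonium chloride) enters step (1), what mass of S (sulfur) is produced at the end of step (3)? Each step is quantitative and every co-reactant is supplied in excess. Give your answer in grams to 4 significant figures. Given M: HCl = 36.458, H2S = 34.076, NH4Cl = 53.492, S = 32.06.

89.59 g

n(NH4Cl) = 199.3 / 53.492 = 3.7258 mol.
Reaction (1): NH4Cl→HCl ratio 1:1 ⇒ n(HCl) = 3.7258 mol.
Reaction (2): HCl→H2S ratio 2:1 ⇒ n(H2S) = 1.8629 mol.
Reaction (3): H2S→S ratio 2:3 ⇒ n(S) = 2.7943 mol.
Mass of S = 2.7943 × 32.06 = 89.587 g.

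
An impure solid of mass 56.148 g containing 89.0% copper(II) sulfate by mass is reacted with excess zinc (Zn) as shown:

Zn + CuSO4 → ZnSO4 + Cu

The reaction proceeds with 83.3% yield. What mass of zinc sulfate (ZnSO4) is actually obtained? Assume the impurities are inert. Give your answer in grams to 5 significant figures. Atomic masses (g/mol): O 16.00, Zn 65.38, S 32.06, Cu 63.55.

42.104 g

Pure CuSO4 available = 56.148 g × 0.890 = 49.9717 g.
M(CuSO4) = 63.55 + 32.06 + 4(16.00) = 159.61 g/mol.
M(ZnSO4) = 65.38 + 32.06 + 4(16.00) = 161.44 g/mol.
n(CuSO4) = 49.9717 g / 159.61 g/mol = 0.313086 mol.
From the equation the CuSO4:ZnSO4 mole ratio is 1:1, so n(ZnSO4) = 0.313086 × 1/1 = 0.313086 mol.
Mass of ZnSO4 = 0.313086 mol × 161.44 g/mol = 50.5447 g.
Actual mass collected = 50.5447 g × 0.833 = 42.1037 g.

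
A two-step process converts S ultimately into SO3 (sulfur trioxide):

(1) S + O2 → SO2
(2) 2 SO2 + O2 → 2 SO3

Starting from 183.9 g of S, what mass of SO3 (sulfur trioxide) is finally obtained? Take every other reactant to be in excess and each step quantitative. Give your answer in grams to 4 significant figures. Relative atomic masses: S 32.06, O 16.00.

M(S) = 32.06 g/mol.
M(SO3) = 32.06 + 3(16.00) = 80.06 g/mol.
n(S) = 183.90 / 32.06 = 5.7361 mol.
Step 1 gives a 1:1 ratio of S to SO2, so n(SO2) = 5.7361 mol.
In step 2 the SO2:SO3 ratio is 2:2, so n(SO3) = 5.7361 mol.
Mass of SO3 = 5.7361 × 80.06 = 459.23 g.

459.2 g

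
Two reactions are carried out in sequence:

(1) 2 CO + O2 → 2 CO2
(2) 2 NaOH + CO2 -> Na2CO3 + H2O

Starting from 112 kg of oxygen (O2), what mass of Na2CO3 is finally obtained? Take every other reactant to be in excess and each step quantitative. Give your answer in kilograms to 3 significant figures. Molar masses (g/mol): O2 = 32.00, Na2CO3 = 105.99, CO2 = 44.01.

742 kg

112 kg = 112000 g.
n(O2) = 112000 / 32.00 = 3500 mol.
Step 1 gives a 1:2 ratio of O2 to CO2, so n(CO2) = 7000 mol.
In step 2 the CO2:Na2CO3 ratio is 1:1, so n(Na2CO3) = 7000 mol.
Mass of Na2CO3 = 7000 × 105.99 = 741900 g = 742 kg.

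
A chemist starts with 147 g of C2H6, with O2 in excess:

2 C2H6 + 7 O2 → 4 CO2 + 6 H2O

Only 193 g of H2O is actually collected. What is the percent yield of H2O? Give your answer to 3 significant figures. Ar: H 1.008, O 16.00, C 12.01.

73.0 %

M(C2H6) = 2(12.01) + 6(1.008) = 30.068 g/mol.
M(H2O) = 2(1.008) + 16.00 = 18.016 g/mol.
n(C2H6) = 147.0 g / 30.068 g/mol = 4.889 mol.
From the equation the C2H6:H2O mole ratio is 2:6, so n(H2O) = 4.889 × 6/2 = 14.67 mol.
Mass of H2O = 14.67 mol × 18.016 g/mol = 264.2 g.
This is the theoretical yield. Percent yield = 193 g / 264.2 g × 100% = 73.04%.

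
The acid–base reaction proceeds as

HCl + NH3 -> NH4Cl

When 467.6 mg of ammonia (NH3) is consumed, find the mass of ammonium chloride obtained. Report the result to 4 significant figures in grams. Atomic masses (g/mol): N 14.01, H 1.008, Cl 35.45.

M(NH3) = 14.01 + 3(1.008) = 17.034 g/mol.
M(NH4Cl) = 14.01 + 4(1.008) + 35.45 = 53.492 g/mol.
Convert: 467.6 mg = 0.46760 g.
n(NH3) = 0.46760 g / 17.034 g/mol = 0.027451 mol.
From the equation the NH3:NH4Cl mole ratio is 1:1, so n(NH4Cl) = 0.027451 × 1/1 = 0.027451 mol.
Mass of NH4Cl = 0.027451 mol × 53.492 g/mol = 1.4684 g.

1.468 g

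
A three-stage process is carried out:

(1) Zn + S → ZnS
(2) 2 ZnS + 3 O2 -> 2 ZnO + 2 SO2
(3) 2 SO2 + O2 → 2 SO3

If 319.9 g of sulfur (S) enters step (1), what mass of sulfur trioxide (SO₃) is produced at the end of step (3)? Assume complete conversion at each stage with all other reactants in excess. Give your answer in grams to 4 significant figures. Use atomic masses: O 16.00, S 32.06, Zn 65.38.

798.9 g

M(S) = 32.06 g/mol.
M(SO3) = 32.06 + 3(16.00) = 80.06 g/mol.
n(S) = 319.9 / 32.06 = 9.9782 mol.
Reaction (1): S→ZnS ratio 1:1 ⇒ n(ZnS) = 9.9782 mol.
Reaction (2): ZnS→SO2 ratio 2:2 ⇒ n(SO2) = 9.9782 mol.
Reaction (3): SO2→SO3 ratio 2:2 ⇒ n(SO3) = 9.9782 mol.
Mass of SO3 = 9.9782 × 80.06 = 798.85 g.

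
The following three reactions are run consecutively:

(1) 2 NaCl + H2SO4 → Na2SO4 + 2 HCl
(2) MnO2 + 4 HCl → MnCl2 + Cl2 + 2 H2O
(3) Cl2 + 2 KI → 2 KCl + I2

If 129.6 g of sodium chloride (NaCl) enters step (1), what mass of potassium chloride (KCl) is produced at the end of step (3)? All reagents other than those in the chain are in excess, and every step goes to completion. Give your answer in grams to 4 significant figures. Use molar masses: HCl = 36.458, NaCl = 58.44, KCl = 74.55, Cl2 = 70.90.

n(NaCl) = 129.6 / 58.44 = 2.2177 mol.
Reaction (1): NaCl→HCl ratio 2:2 ⇒ n(HCl) = 2.2177 mol.
Reaction (2): HCl→Cl2 ratio 4:1 ⇒ n(Cl2) = 0.55441 mol.
Reaction (3): Cl2→KCl ratio 1:2 ⇒ n(KCl) = 1.1088 mol.
Mass of KCl = 1.1088 × 74.55 = 82.663 g.

82.66 g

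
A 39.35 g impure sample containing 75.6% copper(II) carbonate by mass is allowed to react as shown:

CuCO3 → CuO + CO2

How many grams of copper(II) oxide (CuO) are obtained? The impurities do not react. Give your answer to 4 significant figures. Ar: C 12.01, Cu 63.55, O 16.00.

Mass of pure CuCO3 = 39.35 g × 0.756 = 29.749 g.
M(CuCO3) = 63.55 + 12.01 + 3(16.00) = 123.56 g/mol.
M(CuO) = 63.55 + 16.00 = 79.55 g/mol.
n(CuCO3) = 29.749 g / 123.56 g/mol = 0.24076 mol.
From the equation the CuCO3:CuO mole ratio is 1:1, so n(CuO) = 0.24076 × 1/1 = 0.24076 mol.
Mass of CuO = 0.24076 mol × 79.55 g/mol = 19.153 g.

19.15 g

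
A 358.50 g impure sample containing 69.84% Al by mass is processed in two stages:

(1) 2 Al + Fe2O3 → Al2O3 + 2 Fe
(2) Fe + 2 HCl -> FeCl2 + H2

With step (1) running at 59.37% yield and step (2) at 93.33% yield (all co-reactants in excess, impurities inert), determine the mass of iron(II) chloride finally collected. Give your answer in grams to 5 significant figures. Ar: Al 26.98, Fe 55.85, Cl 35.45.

Pure Al = 358.50 × 0.6984 = 250.376 g.
M(Al) = 26.98 g/mol.
M(FeCl2) = 55.85 + 2(35.45) = 126.75 g/mol.
n(Al) = 250.376 / 26.98 = 9.28007 mol.
Step 1 (Al:Fe = 2:2): theoretical n(Fe) = 9.28007 mol; at 59.37% yield, n(Fe) = 5.50958 mol.
Step 2 (Fe:FeCl2 = 1:1): theoretical n(FeCl2) = 5.50958 mol, so theoretical mass = 5.50958 × 126.75 = 698.339 g.
At 93.33% yield, actual mass of FeCl2 = 698.339 × 0.9333 = 651.760 g.

651.76 g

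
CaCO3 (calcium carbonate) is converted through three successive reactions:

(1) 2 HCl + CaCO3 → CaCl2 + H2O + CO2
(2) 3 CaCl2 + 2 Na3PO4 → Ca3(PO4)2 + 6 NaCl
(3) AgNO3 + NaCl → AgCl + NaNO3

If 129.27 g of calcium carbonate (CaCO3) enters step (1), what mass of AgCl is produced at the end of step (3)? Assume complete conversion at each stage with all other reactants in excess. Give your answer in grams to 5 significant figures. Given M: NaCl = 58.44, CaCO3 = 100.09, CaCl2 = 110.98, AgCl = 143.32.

n(CaCO3) = 129.27 / 100.09 = 1.29154 mol.
Reaction (1): CaCO3→CaCl2 ratio 1:1 ⇒ n(CaCl2) = 1.29154 mol.
Reaction (2): CaCl2→NaCl ratio 3:6 ⇒ n(NaCl) = 2.58308 mol.
Reaction (3): NaCl→AgCl ratio 1:1 ⇒ n(AgCl) = 2.58308 mol.
Mass of AgCl = 2.58308 × 143.32 = 370.206 g.

370.21 g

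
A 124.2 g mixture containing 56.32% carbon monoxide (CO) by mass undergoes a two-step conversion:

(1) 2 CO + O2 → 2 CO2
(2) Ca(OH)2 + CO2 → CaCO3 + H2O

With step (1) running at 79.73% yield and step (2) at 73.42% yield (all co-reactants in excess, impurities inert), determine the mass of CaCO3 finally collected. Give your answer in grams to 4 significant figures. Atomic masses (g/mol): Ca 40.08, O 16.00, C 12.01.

Pure CO = 124.2 × 0.5632 = 69.949 g.
M(CO) = 12.01 + 16.00 = 28.01 g/mol.
M(CaCO3) = 40.08 + 12.01 + 3(16.00) = 100.09 g/mol.
n(CO) = 69.949 / 28.01 = 2.4973 mol.
Step 1 (CO:CO2 = 2:2): theoretical n(CO2) = 2.4973 mol; at 79.73% yield, n(CO2) = 1.9911 mol.
Step 2 (CO2:CaCO3 = 1:1): theoretical n(CaCO3) = 1.9911 mol, so theoretical mass = 1.9911 × 100.09 = 199.29 g.
At 73.42% yield, actual mass of CaCO3 = 199.29 × 0.7342 = 146.32 g.

146.3 g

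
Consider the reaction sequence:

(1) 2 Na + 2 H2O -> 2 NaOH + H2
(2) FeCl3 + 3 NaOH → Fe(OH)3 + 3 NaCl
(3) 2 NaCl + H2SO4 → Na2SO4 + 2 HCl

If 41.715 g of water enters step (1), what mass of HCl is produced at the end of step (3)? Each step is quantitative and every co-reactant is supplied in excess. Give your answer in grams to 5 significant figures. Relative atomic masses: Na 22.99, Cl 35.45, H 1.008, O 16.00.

M(H2O) = 2(1.008) + 16.00 = 18.016 g/mol.
M(HCl) = 1.008 + 35.45 = 36.458 g/mol.
n(H2O) = 41.715 / 18.016 = 2.31544 mol.
Reaction (1): H2O→NaOH ratio 2:2 ⇒ n(NaOH) = 2.31544 mol.
Reaction (2): NaOH→NaCl ratio 3:3 ⇒ n(NaCl) = 2.31544 mol.
Reaction (3): NaCl→HCl ratio 2:2 ⇒ n(HCl) = 2.31544 mol.
Mass of HCl = 2.31544 × 36.458 = 84.4164 g.

84.416 g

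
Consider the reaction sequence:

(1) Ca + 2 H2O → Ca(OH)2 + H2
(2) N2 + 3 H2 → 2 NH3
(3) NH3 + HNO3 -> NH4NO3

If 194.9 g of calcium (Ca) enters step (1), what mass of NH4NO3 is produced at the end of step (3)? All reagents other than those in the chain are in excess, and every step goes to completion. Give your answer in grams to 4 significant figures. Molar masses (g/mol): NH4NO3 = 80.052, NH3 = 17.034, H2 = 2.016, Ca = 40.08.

259.5 g

n(Ca) = 194.9 / 40.08 = 4.8628 mol.
Reaction (1): Ca→H2 ratio 1:1 ⇒ n(H2) = 4.8628 mol.
Reaction (2): H2→NH3 ratio 3:2 ⇒ n(NH3) = 3.2418 mol.
Reaction (3): NH3→NH4NO3 ratio 1:1 ⇒ n(NH4NO3) = 3.2418 mol.
Mass of NH4NO3 = 3.2418 × 80.052 = 259.52 g.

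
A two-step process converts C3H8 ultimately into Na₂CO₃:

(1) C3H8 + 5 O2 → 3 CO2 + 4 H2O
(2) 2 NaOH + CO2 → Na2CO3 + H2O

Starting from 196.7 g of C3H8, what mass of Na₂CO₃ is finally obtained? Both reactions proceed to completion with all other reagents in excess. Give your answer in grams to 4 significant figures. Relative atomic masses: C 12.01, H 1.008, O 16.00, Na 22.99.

1418 g

M(C3H8) = 3(12.01) + 8(1.008) = 44.094 g/mol.
M(Na2CO3) = 2(22.99) + 12.01 + 3(16.00) = 105.99 g/mol.
n(C3H8) = 196.70 / 44.094 = 4.4609 mol.
Step 1 gives a 1:3 ratio of C3H8 to CO2, so n(CO2) = 13.383 mol.
In step 2 the CO2:Na2CO3 ratio is 1:1, so n(Na2CO3) = 13.383 mol.
Mass of Na2CO3 = 13.383 × 105.99 = 1418.4 g.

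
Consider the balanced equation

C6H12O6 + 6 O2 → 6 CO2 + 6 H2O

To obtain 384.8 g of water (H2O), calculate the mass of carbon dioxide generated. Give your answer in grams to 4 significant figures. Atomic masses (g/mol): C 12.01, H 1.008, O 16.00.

M(H2O) = 2(1.008) + 16.00 = 18.016 g/mol.
M(CO2) = 12.01 + 2(16.00) = 44.01 g/mol.
n(H2O) = 384.80 g / 18.016 g/mol = 21.359 mol.
From the equation the H2O:CO2 mole ratio is 6:6, so n(CO2) = 21.359 × 6/6 = 21.359 mol.
Mass of CO2 = 21.359 mol × 44.01 g/mol = 940.00 g.

940.0 g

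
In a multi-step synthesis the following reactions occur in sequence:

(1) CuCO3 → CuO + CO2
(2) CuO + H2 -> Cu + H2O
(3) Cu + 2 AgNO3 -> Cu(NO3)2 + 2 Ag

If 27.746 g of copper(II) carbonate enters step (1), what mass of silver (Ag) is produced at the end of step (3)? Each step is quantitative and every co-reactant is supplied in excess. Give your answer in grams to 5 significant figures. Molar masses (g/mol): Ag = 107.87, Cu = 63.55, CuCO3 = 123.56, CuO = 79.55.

n(CuCO3) = 27.746 / 123.56 = 0.224555 mol.
Reaction (1): CuCO3→CuO ratio 1:1 ⇒ n(CuO) = 0.224555 mol.
Reaction (2): CuO→Cu ratio 1:1 ⇒ n(Cu) = 0.224555 mol.
Reaction (3): Cu→Ag ratio 1:2 ⇒ n(Ag) = 0.449110 mol.
Mass of Ag = 0.449110 × 107.87 = 48.4455 g.

48.445 g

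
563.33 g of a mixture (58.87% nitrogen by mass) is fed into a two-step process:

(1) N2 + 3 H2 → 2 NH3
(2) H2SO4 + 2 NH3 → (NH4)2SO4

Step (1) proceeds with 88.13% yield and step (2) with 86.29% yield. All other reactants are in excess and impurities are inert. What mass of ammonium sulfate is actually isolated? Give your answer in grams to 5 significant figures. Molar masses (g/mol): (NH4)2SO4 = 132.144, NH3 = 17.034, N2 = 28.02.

1189.4 g

Pure N2 = 563.33 × 0.5887 = 331.632 g.
n(N2) = 331.632 / 28.02 = 11.8356 mol.
Step 1 (N2:NH3 = 1:2): theoretical n(NH3) = 23.6711 mol; at 88.13% yield, n(NH3) = 20.8614 mol.
Step 2 (NH3:(NH4)2SO4 = 2:1): theoretical n((NH4)2SO4) = 10.4307 mol, so theoretical mass = 10.4307 × 132.144 = 1378.35 g.
At 86.29% yield, actual mass of (NH4)2SO4 = 1378.35 × 0.8629 = 1189.38 g.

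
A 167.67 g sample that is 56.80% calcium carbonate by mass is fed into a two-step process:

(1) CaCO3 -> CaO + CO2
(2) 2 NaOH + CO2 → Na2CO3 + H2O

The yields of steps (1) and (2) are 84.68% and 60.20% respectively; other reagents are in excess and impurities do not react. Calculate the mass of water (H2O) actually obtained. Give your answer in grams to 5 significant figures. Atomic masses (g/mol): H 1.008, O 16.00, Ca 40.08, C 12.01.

Pure CaCO3 = 167.67 × 0.5680 = 95.2366 g.
M(CaCO3) = 40.08 + 12.01 + 3(16.00) = 100.09 g/mol.
M(H2O) = 2(1.008) + 16.00 = 18.016 g/mol.
n(CaCO3) = 95.2366 / 100.09 = 0.951509 mol.
Step 1 (CaCO3:CO2 = 1:1): theoretical n(CO2) = 0.951509 mol; at 84.68% yield, n(CO2) = 0.805738 mol.
Step 2 (CO2:H2O = 1:1): theoretical n(H2O) = 0.805738 mol, so theoretical mass = 0.805738 × 18.016 = 14.5162 g.
At 60.20% yield, actual mass of H2O = 14.5162 × 0.6020 = 8.73874 g.

8.7387 g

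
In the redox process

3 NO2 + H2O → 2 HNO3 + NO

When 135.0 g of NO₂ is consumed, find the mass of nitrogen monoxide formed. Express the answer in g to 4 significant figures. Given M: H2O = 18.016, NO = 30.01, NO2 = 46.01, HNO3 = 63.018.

29.35 g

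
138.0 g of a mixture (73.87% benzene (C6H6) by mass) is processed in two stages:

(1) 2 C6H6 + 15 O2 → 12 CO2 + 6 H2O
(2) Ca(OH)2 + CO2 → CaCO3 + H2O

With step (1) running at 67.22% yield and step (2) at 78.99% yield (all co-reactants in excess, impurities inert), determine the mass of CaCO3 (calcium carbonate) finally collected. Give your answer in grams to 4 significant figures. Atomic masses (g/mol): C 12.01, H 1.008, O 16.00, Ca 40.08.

416.2 g

Pure C6H6 = 138.0 × 0.7387 = 101.94 g.
M(C6H6) = 6(12.01) + 6(1.008) = 78.108 g/mol.
M(CaCO3) = 40.08 + 12.01 + 3(16.00) = 100.09 g/mol.
n(C6H6) = 101.94 / 78.108 = 1.3051 mol.
Step 1 (C6H6:CO2 = 2:12): theoretical n(CO2) = 7.8307 mol; at 67.22% yield, n(CO2) = 5.2638 mol.
Step 2 (CO2:CaCO3 = 1:1): theoretical n(CaCO3) = 5.2638 mol, so theoretical mass = 5.2638 × 100.09 = 526.86 g.
At 78.99% yield, actual mass of CaCO3 = 526.86 × 0.7899 = 416.16 g.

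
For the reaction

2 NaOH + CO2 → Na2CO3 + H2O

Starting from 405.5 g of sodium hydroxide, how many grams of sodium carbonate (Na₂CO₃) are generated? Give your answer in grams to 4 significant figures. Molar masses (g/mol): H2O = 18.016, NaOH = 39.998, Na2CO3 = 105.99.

n(NaOH) = 405.50 g / 39.998 g/mol = 10.138 mol.
From the equation the NaOH:Na2CO3 mole ratio is 2:1, so n(Na2CO3) = 10.138 × 1/2 = 5.0690 mol.
Mass of Na2CO3 = 5.0690 mol × 105.99 g/mol = 537.26 g.

537.3 g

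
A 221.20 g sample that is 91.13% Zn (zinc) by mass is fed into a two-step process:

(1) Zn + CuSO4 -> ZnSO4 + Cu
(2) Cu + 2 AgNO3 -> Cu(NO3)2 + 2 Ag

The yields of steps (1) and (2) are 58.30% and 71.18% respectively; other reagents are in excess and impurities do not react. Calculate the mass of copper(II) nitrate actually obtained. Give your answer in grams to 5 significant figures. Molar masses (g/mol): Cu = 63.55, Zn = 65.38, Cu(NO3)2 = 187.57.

Pure Zn = 221.20 × 0.9113 = 201.580 g.
n(Zn) = 201.580 / 65.38 = 3.08320 mol.
Step 1 (Zn:Cu = 1:1): theoretical n(Cu) = 3.08320 mol; at 58.30% yield, n(Cu) = 1.79751 mol.
Step 2 (Cu:Cu(NO3)2 = 1:1): theoretical n(Cu(NO3)2) = 1.79751 mol, so theoretical mass = 1.79751 × 187.57 = 337.158 g.
At 71.18% yield, actual mass of Cu(NO3)2 = 337.158 × 0.7118 = 239.989 g.

239.99 g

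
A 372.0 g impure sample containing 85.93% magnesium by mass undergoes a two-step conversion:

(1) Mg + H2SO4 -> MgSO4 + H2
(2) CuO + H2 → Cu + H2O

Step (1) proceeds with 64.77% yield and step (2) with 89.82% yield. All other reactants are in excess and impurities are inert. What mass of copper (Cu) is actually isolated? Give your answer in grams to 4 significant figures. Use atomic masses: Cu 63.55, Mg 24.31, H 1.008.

486.1 g

Pure Mg = 372.0 × 0.8593 = 319.66 g.
M(Mg) = 24.31 g/mol.
M(Cu) = 63.55 g/mol.
n(Mg) = 319.66 / 24.31 = 13.149 mol.
Step 1 (Mg:H2 = 1:1): theoretical n(H2) = 13.149 mol; at 64.77% yield, n(H2) = 8.5168 mol.
Step 2 (H2:Cu = 1:1): theoretical n(Cu) = 8.5168 mol, so theoretical mass = 8.5168 × 63.55 = 541.24 g.
At 89.82% yield, actual mass of Cu = 541.24 × 0.8982 = 486.14 g.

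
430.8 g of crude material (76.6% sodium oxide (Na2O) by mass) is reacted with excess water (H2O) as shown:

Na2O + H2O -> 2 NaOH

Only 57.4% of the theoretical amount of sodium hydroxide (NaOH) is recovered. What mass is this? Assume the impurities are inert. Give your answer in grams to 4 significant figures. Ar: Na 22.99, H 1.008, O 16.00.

244.5 g

Pure Na2O available = 430.8 g × 0.766 = 329.99 g.
M(Na2O) = 2(22.99) + 16.00 = 61.98 g/mol.
M(NaOH) = 22.99 + 16.00 + 1.008 = 39.998 g/mol.
n(Na2O) = 329.99 g / 61.98 g/mol = 5.3242 mol.
From the equation the Na2O:NaOH mole ratio is 1:2, so n(NaOH) = 5.3242 × 2/1 = 10.648 mol.
Mass of NaOH = 10.648 mol × 39.998 g/mol = 425.91 g.
Actual mass collected = 425.91 g × 0.574 = 244.47 g.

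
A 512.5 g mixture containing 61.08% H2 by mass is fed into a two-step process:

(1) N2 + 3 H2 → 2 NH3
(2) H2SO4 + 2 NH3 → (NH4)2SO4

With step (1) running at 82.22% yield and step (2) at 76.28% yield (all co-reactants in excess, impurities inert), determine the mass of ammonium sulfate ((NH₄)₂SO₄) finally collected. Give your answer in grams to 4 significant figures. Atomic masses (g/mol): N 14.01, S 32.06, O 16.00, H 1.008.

4290 g

Pure H2 = 512.5 × 0.6108 = 313.04 g.
M(H2) = 2(1.008) = 2.016 g/mol.
M((NH4)2SO4) = 2(14.01) + 8(1.008) + 32.06 + 4(16.00) = 132.144 g/mol.
n(H2) = 313.04 / 2.016 = 155.28 mol.
Step 1 (H2:NH3 = 3:2): theoretical n(NH3) = 103.52 mol; at 82.22% yield, n(NH3) = 85.112 mol.
Step 2 (NH3:(NH4)2SO4 = 2:1): theoretical n((NH4)2SO4) = 42.556 mol, so theoretical mass = 42.556 × 132.144 = 5623.5 g.
At 76.28% yield, actual mass of (NH4)2SO4 = 5623.5 × 0.7628 = 4289.6 g.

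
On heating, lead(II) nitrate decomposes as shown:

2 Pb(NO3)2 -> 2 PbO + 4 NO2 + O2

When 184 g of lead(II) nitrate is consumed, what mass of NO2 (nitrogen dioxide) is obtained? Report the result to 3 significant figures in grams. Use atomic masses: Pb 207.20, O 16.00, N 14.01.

51.1 g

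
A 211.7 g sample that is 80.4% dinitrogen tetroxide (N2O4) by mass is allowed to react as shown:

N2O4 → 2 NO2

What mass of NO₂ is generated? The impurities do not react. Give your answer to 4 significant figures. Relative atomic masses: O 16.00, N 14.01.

Mass of pure N2O4 = 211.7 g × 0.804 = 170.21 g.
M(N2O4) = 2(14.01) + 4(16.00) = 92.02 g/mol.
M(NO2) = 14.01 + 2(16.00) = 46.01 g/mol.
n(N2O4) = 170.21 g / 92.02 g/mol = 1.8497 mol.
From the equation the N2O4:NO2 mole ratio is 1:2, so n(NO2) = 1.8497 × 2/1 = 3.6993 mol.
Mass of NO2 = 3.6993 mol × 46.01 g/mol = 170.21 g.

170.2 g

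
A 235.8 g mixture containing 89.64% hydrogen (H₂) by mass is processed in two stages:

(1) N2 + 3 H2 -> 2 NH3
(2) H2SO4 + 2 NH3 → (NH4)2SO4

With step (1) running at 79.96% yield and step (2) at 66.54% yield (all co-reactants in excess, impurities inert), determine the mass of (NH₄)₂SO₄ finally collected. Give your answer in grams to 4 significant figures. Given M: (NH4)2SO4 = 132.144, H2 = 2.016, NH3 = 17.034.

Pure H2 = 235.8 × 0.8964 = 211.37 g.
n(H2) = 211.37 / 2.016 = 104.85 mol.
Step 1 (H2:NH3 = 3:2): theoretical n(NH3) = 69.898 mol; at 79.96% yield, n(NH3) = 55.890 mol.
Step 2 (NH3:(NH4)2SO4 = 2:1): theoretical n((NH4)2SO4) = 27.945 mol, so theoretical mass = 27.945 × 132.144 = 3692.8 g.
At 66.54% yield, actual mass of (NH4)2SO4 = 3692.8 × 0.6654 = 2457.2 g.

2457 g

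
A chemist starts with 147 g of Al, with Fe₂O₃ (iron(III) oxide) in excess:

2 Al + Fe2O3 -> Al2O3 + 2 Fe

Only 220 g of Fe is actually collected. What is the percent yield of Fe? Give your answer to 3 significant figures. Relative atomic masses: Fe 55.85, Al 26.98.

72.3 %

M(Al) = 26.98 g/mol.
M(Fe) = 55.85 g/mol.
n(Al) = 147.0 g / 26.98 g/mol = 5.448 mol.
From the equation the Al:Fe mole ratio is 2:2, so n(Fe) = 5.448 × 2/2 = 5.448 mol.
Mass of Fe = 5.448 mol × 55.85 g/mol = 304.3 g.
This is the theoretical yield. Percent yield = 220 g / 304.3 g × 100% = 72.30%.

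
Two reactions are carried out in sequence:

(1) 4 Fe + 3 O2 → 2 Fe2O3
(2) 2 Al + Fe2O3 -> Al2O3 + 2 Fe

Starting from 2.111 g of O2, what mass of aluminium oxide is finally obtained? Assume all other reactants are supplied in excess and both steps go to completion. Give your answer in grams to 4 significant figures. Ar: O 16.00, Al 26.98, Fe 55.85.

M(O2) = 2(16.00) = 32.00 g/mol.
M(Al2O3) = 2(26.98) + 3(16.00) = 101.96 g/mol.
n(O2) = 2.1110 / 32.00 = 0.065969 mol.
Step 1 gives a 3:2 ratio of O2 to Fe2O3, so n(Fe2O3) = 0.043979 mol.
In step 2 the Fe2O3:Al2O3 ratio is 1:1, so n(Al2O3) = 0.043979 mol.
Mass of Al2O3 = 0.043979 × 101.96 = 4.4841 g.

4.484 g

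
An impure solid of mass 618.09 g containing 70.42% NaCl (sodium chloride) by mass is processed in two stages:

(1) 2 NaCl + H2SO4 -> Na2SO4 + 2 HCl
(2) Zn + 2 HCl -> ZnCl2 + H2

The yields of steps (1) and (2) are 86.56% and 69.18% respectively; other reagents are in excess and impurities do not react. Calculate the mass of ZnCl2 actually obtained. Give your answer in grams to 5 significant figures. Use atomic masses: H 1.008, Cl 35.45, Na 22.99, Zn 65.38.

Pure NaCl = 618.09 × 0.7042 = 435.259 g.
M(NaCl) = 22.99 + 35.45 = 58.44 g/mol.
M(ZnCl2) = 65.38 + 2(35.45) = 136.28 g/mol.
n(NaCl) = 435.259 / 58.44 = 7.44796 mol.
Step 1 (NaCl:HCl = 2:2): theoretical n(HCl) = 7.44796 mol; at 86.56% yield, n(HCl) = 6.44696 mol.
Step 2 (HCl:ZnCl2 = 2:1): theoretical n(ZnCl2) = 3.22348 mol, so theoretical mass = 3.22348 × 136.28 = 439.296 g.
At 69.18% yield, actual mass of ZnCl2 = 439.296 × 0.6918 = 303.905 g.

303.90 g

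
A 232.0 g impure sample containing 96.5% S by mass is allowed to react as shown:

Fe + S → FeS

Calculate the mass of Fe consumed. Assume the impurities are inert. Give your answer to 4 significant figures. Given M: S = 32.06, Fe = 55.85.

390.0 g

Mass of pure S = 232.0 g × 0.965 = 223.88 g.
n(S) = 223.88 g / 32.06 g/mol = 6.9832 mol.
From the equation the S:Fe mole ratio is 1:1, so n(Fe) = 6.9832 × 1/1 = 6.9832 mol.
Mass of Fe = 6.9832 mol × 55.85 g/mol = 390.01 g.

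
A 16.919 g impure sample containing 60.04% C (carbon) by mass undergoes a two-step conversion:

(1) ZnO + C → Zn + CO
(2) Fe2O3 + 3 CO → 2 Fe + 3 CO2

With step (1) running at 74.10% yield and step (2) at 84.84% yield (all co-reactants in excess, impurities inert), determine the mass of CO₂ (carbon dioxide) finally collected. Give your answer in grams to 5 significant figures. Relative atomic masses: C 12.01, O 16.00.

Pure C = 16.919 × 0.6004 = 10.1582 g.
M(C) = 12.01 g/mol.
M(CO2) = 12.01 + 2(16.00) = 44.01 g/mol.
n(C) = 10.1582 / 12.01 = 0.845809 mol.
Step 1 (C:CO = 1:1): theoretical n(CO) = 0.845809 mol; at 74.10% yield, n(CO) = 0.626745 mol.
Step 2 (CO:CO2 = 3:3): theoretical n(CO2) = 0.626745 mol, so theoretical mass = 0.626745 × 44.01 = 27.5830 g.
At 84.84% yield, actual mass of CO2 = 27.5830 × 0.8484 = 23.4014 g.

23.401 g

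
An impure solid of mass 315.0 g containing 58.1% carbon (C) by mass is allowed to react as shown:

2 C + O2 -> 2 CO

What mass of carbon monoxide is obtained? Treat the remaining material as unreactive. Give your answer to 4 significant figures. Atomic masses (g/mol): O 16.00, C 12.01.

426.8 g

Mass of pure C = 315.0 g × 0.581 = 183.01 g.
M(C) = 12.01 g/mol.
M(CO) = 12.01 + 16.00 = 28.01 g/mol.
n(C) = 183.01 g / 12.01 g/mol = 15.239 mol.
From the equation the C:CO mole ratio is 2:2, so n(CO) = 15.239 × 2/2 = 15.239 mol.
Mass of CO = 15.239 mol × 28.01 g/mol = 426.83 g.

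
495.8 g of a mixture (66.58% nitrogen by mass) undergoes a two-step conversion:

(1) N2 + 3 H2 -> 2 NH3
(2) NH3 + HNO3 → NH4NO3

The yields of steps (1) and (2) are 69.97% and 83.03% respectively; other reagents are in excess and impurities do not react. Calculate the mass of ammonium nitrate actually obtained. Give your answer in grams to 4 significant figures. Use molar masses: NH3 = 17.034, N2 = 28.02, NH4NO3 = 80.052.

1096 g

Pure N2 = 495.8 × 0.6658 = 330.10 g.
n(N2) = 330.10 / 28.02 = 11.781 mol.
Step 1 (N2:NH3 = 1:2): theoretical n(NH3) = 23.562 mol; at 69.97% yield, n(NH3) = 16.486 mol.
Step 2 (NH3:NH4NO3 = 1:1): theoretical n(NH4NO3) = 16.486 mol, so theoretical mass = 16.486 × 80.052 = 1319.8 g.
At 83.03% yield, actual mass of NH4NO3 = 1319.8 × 0.8303 = 1095.8 g.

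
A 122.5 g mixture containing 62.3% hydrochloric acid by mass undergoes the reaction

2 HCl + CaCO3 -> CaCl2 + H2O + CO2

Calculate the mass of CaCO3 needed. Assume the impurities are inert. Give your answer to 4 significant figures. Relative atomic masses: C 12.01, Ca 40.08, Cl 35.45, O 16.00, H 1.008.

104.8 g

Mass of pure HCl = 122.5 g × 0.623 = 76.317 g.
M(HCl) = 1.008 + 35.45 = 36.458 g/mol.
M(CaCO3) = 40.08 + 12.01 + 3(16.00) = 100.09 g/mol.
n(HCl) = 76.317 g / 36.458 g/mol = 2.0933 mol.
From the equation the HCl:CaCO3 mole ratio is 2:1, so n(CaCO3) = 2.0933 × 1/2 = 1.0466 mol.
Mass of CaCO3 = 1.0466 mol × 100.09 g/mol = 104.76 g.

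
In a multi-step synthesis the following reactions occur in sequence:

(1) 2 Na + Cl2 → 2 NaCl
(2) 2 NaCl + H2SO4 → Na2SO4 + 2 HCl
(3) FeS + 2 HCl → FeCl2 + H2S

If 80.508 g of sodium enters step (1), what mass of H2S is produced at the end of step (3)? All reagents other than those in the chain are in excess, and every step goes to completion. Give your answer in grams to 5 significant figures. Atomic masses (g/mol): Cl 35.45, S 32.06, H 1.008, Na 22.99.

59.665 g

M(Na) = 22.99 g/mol.
M(H2S) = 2(1.008) + 32.06 = 34.076 g/mol.
n(Na) = 80.508 / 22.99 = 3.50187 mol.
Reaction (1): Na→NaCl ratio 2:2 ⇒ n(NaCl) = 3.50187 mol.
Reaction (2): NaCl→HCl ratio 2:2 ⇒ n(HCl) = 3.50187 mol.
Reaction (3): HCl→H2S ratio 2:1 ⇒ n(H2S) = 1.75094 mol.
Mass of H2S = 1.75094 × 34.076 = 59.6649 g.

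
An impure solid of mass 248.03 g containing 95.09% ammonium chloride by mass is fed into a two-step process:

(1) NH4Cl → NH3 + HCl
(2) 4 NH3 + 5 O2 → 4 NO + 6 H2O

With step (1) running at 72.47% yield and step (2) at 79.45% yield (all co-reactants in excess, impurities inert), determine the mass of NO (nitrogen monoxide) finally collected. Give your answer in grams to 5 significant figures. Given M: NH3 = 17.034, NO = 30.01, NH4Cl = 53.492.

76.185 g

Pure NH4Cl = 248.03 × 0.9509 = 235.852 g.
n(NH4Cl) = 235.852 / 53.492 = 4.40910 mol.
Step 1 (NH4Cl:NH3 = 1:1): theoretical n(NH3) = 4.40910 mol; at 72.47% yield, n(NH3) = 3.19528 mol.
Step 2 (NH3:NO = 4:4): theoretical n(NO) = 3.19528 mol, so theoretical mass = 3.19528 × 30.01 = 95.8903 g.
At 79.45% yield, actual mass of NO = 95.8903 × 0.7945 = 76.1848 g.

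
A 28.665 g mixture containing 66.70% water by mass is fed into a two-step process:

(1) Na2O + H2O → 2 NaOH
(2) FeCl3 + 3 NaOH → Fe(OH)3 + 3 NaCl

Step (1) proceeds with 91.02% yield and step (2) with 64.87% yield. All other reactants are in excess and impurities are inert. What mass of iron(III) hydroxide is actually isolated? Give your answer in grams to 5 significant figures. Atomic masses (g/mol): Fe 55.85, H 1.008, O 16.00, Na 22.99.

44.646 g

Pure H2O = 28.665 × 0.6670 = 19.1196 g.
M(H2O) = 2(1.008) + 16.00 = 18.016 g/mol.
M(Fe(OH)3) = 55.85 + 3(16.00) + 3(1.008) = 106.874 g/mol.
n(H2O) = 19.1196 / 18.016 = 1.06125 mol.
Step 1 (H2O:NaOH = 1:2): theoretical n(NaOH) = 2.12251 mol; at 91.02% yield, n(NaOH) = 1.93191 mol.
Step 2 (NaOH:Fe(OH)3 = 3:1): theoretical n(Fe(OH)3) = 0.643969 mol, so theoretical mass = 0.643969 × 106.874 = 68.8235 g.
At 64.87% yield, actual mass of Fe(OH)3 = 68.8235 × 0.6487 = 44.6458 g.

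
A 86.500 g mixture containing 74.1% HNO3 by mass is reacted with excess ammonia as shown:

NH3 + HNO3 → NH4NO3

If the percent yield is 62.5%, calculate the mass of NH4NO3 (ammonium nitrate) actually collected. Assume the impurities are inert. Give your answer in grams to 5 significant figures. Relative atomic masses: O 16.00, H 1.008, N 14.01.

50.889 g

Pure HNO3 available = 86.500 g × 0.741 = 64.0965 g.
M(HNO3) = 1.008 + 14.01 + 3(16.00) = 63.018 g/mol.
M(NH4NO3) = 2(14.01) + 4(1.008) + 3(16.00) = 80.052 g/mol.
n(HNO3) = 64.0965 g / 63.018 g/mol = 1.01711 mol.
From the equation the HNO3:NH4NO3 mole ratio is 1:1, so n(NH4NO3) = 1.01711 × 1/1 = 1.01711 mol.
Mass of NH4NO3 = 1.01711 mol × 80.052 g/mol = 81.4220 g.
Actual mass collected = 81.4220 g × 0.625 = 50.8888 g.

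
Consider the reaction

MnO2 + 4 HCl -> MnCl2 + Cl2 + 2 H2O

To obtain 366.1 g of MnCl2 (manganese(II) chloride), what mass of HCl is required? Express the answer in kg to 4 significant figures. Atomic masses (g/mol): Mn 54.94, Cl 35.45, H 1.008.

0.4243 kg

M(MnCl2) = 54.94 + 2(35.45) = 125.84 g/mol.
M(HCl) = 1.008 + 35.45 = 36.458 g/mol.
n(MnCl2) = 366.10 g / 125.84 g/mol = 2.9092 mol.
From the equation the MnCl2:HCl mole ratio is 1:4, so n(HCl) = 2.9092 × 4/1 = 11.637 mol.
Mass of HCl = 11.637 mol × 36.458 g/mol = 424.26 g.
Converting to kg: 424.26 g = 0.4243 kg.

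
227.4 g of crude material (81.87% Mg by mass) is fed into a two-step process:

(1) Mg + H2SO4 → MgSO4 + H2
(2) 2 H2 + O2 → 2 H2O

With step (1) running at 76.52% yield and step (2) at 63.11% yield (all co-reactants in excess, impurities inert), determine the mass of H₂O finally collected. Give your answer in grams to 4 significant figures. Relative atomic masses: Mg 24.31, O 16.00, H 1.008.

Pure Mg = 227.4 × 0.8187 = 186.17 g.
M(Mg) = 24.31 g/mol.
M(H2O) = 2(1.008) + 16.00 = 18.016 g/mol.
n(Mg) = 186.17 / 24.31 = 7.6583 mol.
Step 1 (Mg:H2 = 1:1): theoretical n(H2) = 7.6583 mol; at 76.52% yield, n(H2) = 5.8601 mol.
Step 2 (H2:H2O = 2:2): theoretical n(H2O) = 5.8601 mol, so theoretical mass = 5.8601 × 18.016 = 105.58 g.
At 63.11% yield, actual mass of H2O = 105.58 × 0.6311 = 66.629 g.

66.63 g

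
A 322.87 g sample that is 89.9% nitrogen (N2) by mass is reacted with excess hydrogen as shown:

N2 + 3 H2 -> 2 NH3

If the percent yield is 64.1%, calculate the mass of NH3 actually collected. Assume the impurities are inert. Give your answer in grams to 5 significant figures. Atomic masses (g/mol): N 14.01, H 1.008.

Pure N2 available = 322.87 g × 0.899 = 290.260 g.
M(N2) = 2(14.01) = 28.02 g/mol.
M(NH3) = 14.01 + 3(1.008) = 17.034 g/mol.
n(N2) = 290.260 g / 28.02 g/mol = 10.3590 mol.
From the equation the N2:NH3 mole ratio is 1:2, so n(NH3) = 10.3590 × 2/1 = 20.7181 mol.
Mass of NH3 = 20.7181 mol × 17.034 g/mol = 352.912 g.
Actual mass collected = 352.912 g × 0.641 = 226.216 g.

226.22 g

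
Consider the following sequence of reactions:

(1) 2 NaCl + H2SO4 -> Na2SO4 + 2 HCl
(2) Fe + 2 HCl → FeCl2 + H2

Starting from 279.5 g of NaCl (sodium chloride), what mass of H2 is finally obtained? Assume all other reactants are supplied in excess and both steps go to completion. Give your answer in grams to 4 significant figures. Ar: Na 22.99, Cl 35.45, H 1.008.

4.821 g

M(NaCl) = 22.99 + 35.45 = 58.44 g/mol.
M(H2) = 2(1.008) = 2.016 g/mol.
n(NaCl) = 279.50 / 58.44 = 4.7827 mol.
Step 1 gives a 2:2 ratio of NaCl to HCl, so n(HCl) = 4.7827 mol.
In step 2 the HCl:H2 ratio is 2:1, so n(H2) = 2.3913 mol.
Mass of H2 = 2.3913 × 2.016 = 4.8209 g.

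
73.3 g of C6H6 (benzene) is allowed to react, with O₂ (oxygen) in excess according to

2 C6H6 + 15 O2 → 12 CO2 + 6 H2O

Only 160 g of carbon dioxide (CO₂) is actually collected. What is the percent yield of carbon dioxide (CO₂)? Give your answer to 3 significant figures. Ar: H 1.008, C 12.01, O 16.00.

64.6 %

M(C6H6) = 6(12.01) + 6(1.008) = 78.108 g/mol.
M(CO2) = 12.01 + 2(16.00) = 44.01 g/mol.
n(C6H6) = 73.30 g / 78.108 g/mol = 0.9384 mol.
From the equation the C6H6:CO2 mole ratio is 2:12, so n(CO2) = 0.9384 × 12/2 = 5.631 mol.
Mass of CO2 = 5.631 mol × 44.01 g/mol = 247.8 g.
This is the theoretical yield. Percent yield = 160 g / 247.8 g × 100% = 64.57%.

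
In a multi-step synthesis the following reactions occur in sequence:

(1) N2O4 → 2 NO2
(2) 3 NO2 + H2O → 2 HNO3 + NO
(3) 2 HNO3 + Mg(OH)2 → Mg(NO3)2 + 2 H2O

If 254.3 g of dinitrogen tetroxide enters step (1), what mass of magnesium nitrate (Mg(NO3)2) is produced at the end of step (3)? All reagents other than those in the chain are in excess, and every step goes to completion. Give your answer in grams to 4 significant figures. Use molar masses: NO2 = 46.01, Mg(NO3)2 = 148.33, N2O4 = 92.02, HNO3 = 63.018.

273.3 g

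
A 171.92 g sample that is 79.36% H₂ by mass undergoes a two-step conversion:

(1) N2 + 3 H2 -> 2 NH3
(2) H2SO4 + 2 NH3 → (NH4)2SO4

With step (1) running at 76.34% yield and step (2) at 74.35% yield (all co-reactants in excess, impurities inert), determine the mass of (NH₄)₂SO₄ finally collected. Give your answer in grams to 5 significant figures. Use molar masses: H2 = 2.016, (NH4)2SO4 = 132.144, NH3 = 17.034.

Pure H2 = 171.92 × 0.7936 = 136.436 g.
n(H2) = 136.436 / 2.016 = 67.6764 mol.
Step 1 (H2:NH3 = 3:2): theoretical n(NH3) = 45.1176 mol; at 76.34% yield, n(NH3) = 34.4428 mol.
Step 2 (NH3:(NH4)2SO4 = 2:1): theoretical n((NH4)2SO4) = 17.2214 mol, so theoretical mass = 17.2214 × 132.144 = 2275.70 g.
At 74.35% yield, actual mass of (NH4)2SO4 = 2275.70 × 0.7435 = 1691.99 g.

1692.0 g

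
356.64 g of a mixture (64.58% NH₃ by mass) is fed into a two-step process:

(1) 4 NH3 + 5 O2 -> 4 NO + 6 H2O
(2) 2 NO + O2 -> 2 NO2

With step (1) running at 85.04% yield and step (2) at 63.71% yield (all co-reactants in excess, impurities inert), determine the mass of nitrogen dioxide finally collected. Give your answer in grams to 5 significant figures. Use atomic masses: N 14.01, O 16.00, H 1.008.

337.05 g

Pure NH3 = 356.64 × 0.6458 = 230.318 g.
M(NH3) = 14.01 + 3(1.008) = 17.034 g/mol.
M(NO2) = 14.01 + 2(16.00) = 46.01 g/mol.
n(NH3) = 230.318 / 17.034 = 13.5211 mol.
Step 1 (NH3:NO = 4:4): theoretical n(NO) = 13.5211 mol; at 85.04% yield, n(NO) = 11.4983 mol.
Step 2 (NO:NO2 = 2:2): theoretical n(NO2) = 11.4983 mol, so theoretical mass = 11.4983 × 46.01 = 529.038 g.
At 63.71% yield, actual mass of NO2 = 529.038 × 0.6371 = 337.050 g.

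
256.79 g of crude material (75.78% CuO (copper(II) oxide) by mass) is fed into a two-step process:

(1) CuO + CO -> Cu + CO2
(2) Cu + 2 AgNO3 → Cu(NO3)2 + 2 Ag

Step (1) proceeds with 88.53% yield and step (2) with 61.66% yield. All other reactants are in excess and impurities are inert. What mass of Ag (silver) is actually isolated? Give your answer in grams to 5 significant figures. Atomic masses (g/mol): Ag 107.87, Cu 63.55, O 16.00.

Pure CuO = 256.79 × 0.7578 = 194.595 g.
M(CuO) = 63.55 + 16.00 = 79.55 g/mol.
M(Ag) = 107.87 g/mol.
n(CuO) = 194.595 / 79.55 = 2.44620 mol.
Step 1 (CuO:Cu = 1:1): theoretical n(Cu) = 2.44620 mol; at 88.53% yield, n(Cu) = 2.16562 mol.
Step 2 (Cu:Ag = 1:2): theoretical n(Ag) = 4.33125 mol, so theoretical mass = 4.33125 × 107.87 = 467.212 g.
At 61.66% yield, actual mass of Ag = 467.212 × 0.6166 = 288.083 g.

288.08 g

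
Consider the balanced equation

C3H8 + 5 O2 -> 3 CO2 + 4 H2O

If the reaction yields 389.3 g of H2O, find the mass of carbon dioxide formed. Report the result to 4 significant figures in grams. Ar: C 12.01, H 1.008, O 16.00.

M(H2O) = 2(1.008) + 16.00 = 18.016 g/mol.
M(CO2) = 12.01 + 2(16.00) = 44.01 g/mol.
n(H2O) = 389.30 g / 18.016 g/mol = 21.609 mol.
From the equation the H2O:CO2 mole ratio is 4:3, so n(CO2) = 21.609 × 3/4 = 16.206 mol.
Mass of CO2 = 16.206 mol × 44.01 g/mol = 713.24 g.

713.2 g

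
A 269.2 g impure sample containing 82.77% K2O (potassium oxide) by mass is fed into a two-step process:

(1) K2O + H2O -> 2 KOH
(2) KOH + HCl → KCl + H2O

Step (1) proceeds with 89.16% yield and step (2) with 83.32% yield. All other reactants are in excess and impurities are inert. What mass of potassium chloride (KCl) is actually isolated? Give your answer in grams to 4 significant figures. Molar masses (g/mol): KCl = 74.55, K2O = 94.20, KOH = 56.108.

262.0 g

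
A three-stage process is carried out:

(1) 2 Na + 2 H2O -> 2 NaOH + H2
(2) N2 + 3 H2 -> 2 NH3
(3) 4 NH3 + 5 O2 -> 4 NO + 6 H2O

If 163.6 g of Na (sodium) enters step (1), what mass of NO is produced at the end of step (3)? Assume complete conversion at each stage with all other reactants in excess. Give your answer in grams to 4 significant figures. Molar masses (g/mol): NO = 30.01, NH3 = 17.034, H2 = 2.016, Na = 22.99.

n(Na) = 163.6 / 22.99 = 7.1161 mol.
Reaction (1): Na→H2 ratio 2:1 ⇒ n(H2) = 3.5581 mol.
Reaction (2): H2→NH3 ratio 3:2 ⇒ n(NH3) = 2.3720 mol.
Reaction (3): NH3→NO ratio 4:4 ⇒ n(NO) = 2.3720 mol.
Mass of NO = 2.3720 × 30.01 = 71.185 g.

71.19 g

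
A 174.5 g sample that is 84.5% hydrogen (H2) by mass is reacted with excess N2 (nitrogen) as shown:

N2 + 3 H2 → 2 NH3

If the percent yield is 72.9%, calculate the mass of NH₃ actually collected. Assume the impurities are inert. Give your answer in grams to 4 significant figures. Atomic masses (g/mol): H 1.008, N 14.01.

Pure H2 available = 174.5 g × 0.845 = 147.45 g.
M(H2) = 2(1.008) = 2.016 g/mol.
M(NH3) = 14.01 + 3(1.008) = 17.034 g/mol.
n(H2) = 147.45 g / 2.016 g/mol = 73.141 mol.
From the equation the H2:NH3 mole ratio is 3:2, so n(NH3) = 73.141 × 2/3 = 48.761 mol.
Mass of NH3 = 48.761 mol × 17.034 g/mol = 830.59 g.
Actual mass collected = 830.59 g × 0.729 = 605.50 g.

605.5 g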